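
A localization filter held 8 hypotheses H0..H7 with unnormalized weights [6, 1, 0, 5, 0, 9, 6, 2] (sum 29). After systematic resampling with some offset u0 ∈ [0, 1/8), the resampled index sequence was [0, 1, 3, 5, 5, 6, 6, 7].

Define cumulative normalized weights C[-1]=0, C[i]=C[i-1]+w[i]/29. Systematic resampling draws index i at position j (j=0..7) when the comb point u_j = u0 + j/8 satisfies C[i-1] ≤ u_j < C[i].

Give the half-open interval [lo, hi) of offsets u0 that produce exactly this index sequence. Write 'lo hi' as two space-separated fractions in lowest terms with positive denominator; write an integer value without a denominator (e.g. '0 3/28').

C = [6/29, 7/29, 7/29, 12/29, 12/29, 21/29, 27/29, 1]
j=0 picked index 0: u0 ∈ [0, 6/29)
j=1 picked index 1: u0 ∈ [19/232, 27/232)
j=2 picked index 3: u0 ∈ [-1/116, 19/116)
j=3 picked index 5: u0 ∈ [9/232, 81/232)
j=4 picked index 5: u0 ∈ [-5/58, 13/58)
j=5 picked index 6: u0 ∈ [23/232, 71/232)
j=6 picked index 6: u0 ∈ [-3/116, 21/116)
j=7 picked index 7: u0 ∈ [13/232, 1/8)
intersection: [23/232, 27/232)

23/232 27/232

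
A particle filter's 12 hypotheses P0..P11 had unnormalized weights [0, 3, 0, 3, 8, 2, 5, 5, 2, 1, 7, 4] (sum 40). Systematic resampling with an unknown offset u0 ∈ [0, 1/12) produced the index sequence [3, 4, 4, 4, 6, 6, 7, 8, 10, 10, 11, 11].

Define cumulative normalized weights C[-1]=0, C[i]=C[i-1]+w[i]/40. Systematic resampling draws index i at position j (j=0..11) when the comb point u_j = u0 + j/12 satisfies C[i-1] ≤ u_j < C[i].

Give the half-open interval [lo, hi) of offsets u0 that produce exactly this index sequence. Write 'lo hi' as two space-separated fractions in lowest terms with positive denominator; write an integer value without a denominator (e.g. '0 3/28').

C = [0, 3/40, 3/40, 3/20, 7/20, 2/5, 21/40, 13/20, 7/10, 29/40, 9/10, 1]
j=0 picked index 3: u0 ∈ [3/40, 3/20)
j=1 picked index 4: u0 ∈ [1/15, 4/15)
j=2 picked index 4: u0 ∈ [-1/60, 11/60)
j=3 picked index 4: u0 ∈ [-1/10, 1/10)
j=4 picked index 6: u0 ∈ [1/15, 23/120)
j=5 picked index 6: u0 ∈ [-1/60, 13/120)
j=6 picked index 7: u0 ∈ [1/40, 3/20)
j=7 picked index 8: u0 ∈ [1/15, 7/60)
j=8 picked index 10: u0 ∈ [7/120, 7/30)
j=9 picked index 10: u0 ∈ [-1/40, 3/20)
j=10 picked index 11: u0 ∈ [1/15, 1/6)
j=11 picked index 11: u0 ∈ [-1/60, 1/12)
intersection: [3/40, 1/12)

3/40 1/12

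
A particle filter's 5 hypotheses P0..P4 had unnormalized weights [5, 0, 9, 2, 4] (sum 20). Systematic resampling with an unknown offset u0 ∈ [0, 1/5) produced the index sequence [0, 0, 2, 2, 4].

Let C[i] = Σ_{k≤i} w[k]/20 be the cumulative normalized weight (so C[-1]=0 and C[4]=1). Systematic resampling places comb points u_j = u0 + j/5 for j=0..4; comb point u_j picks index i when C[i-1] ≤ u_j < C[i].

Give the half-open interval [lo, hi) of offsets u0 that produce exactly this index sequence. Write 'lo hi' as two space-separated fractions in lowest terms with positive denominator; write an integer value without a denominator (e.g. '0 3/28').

C = [1/4, 1/4, 7/10, 4/5, 1]
j=0 picked index 0: u0 ∈ [0, 1/4)
j=1 picked index 0: u0 ∈ [-1/5, 1/20)
j=2 picked index 2: u0 ∈ [-3/20, 3/10)
j=3 picked index 2: u0 ∈ [-7/20, 1/10)
j=4 picked index 4: u0 ∈ [0, 1/5)
intersection: [0, 1/20)

0 1/20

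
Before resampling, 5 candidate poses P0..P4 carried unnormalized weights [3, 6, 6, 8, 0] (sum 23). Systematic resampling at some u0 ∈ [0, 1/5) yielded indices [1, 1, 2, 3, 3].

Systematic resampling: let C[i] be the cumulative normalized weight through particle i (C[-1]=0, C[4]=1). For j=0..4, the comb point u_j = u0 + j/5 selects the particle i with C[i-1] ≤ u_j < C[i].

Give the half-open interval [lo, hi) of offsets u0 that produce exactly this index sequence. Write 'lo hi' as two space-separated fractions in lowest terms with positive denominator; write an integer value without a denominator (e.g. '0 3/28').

3/23 22/115

C = [3/23, 9/23, 15/23, 1, 1]
j=0 picked index 1: u0 ∈ [3/23, 9/23)
j=1 picked index 1: u0 ∈ [-8/115, 22/115)
j=2 picked index 2: u0 ∈ [-1/115, 29/115)
j=3 picked index 3: u0 ∈ [6/115, 2/5)
j=4 picked index 3: u0 ∈ [-17/115, 1/5)
intersection: [3/23, 22/115)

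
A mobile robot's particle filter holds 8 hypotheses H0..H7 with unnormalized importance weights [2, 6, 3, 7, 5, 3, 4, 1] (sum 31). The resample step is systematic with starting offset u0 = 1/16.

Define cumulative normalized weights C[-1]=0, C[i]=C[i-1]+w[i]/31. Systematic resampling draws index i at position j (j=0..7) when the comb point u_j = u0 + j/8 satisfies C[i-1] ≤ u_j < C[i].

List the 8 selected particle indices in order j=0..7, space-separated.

C = [2/31, 8/31, 11/31, 18/31, 23/31, 26/31, 30/31, 1]
j=0: u_0=1/16 ∈ [0, 2/31) → index 0
j=1: u_1=3/16 ∈ [2/31, 8/31) → index 1
j=2: u_2=5/16 ∈ [8/31, 11/31) → index 2
j=3: u_3=7/16 ∈ [11/31, 18/31) → index 3
j=4: u_4=9/16 ∈ [11/31, 18/31) → index 3
j=5: u_5=11/16 ∈ [18/31, 23/31) → index 4
j=6: u_6=13/16 ∈ [23/31, 26/31) → index 5
j=7: u_7=15/16 ∈ [26/31, 30/31) → index 6

0 1 2 3 3 4 5 6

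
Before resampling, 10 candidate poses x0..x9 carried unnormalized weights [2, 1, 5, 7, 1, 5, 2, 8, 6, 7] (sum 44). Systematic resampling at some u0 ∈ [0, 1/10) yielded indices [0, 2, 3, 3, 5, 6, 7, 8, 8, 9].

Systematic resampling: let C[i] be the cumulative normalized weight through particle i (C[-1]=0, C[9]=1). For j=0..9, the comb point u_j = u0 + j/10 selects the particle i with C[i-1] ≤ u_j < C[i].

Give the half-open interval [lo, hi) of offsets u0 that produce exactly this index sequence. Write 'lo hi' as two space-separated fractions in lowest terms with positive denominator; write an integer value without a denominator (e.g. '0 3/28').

1/220 1/44

C = [1/22, 3/44, 2/11, 15/44, 4/11, 21/44, 23/44, 31/44, 37/44, 1]
j=0 picked index 0: u0 ∈ [0, 1/22)
j=1 picked index 2: u0 ∈ [-7/220, 9/110)
j=2 picked index 3: u0 ∈ [-1/55, 31/220)
j=3 picked index 3: u0 ∈ [-13/110, 9/220)
j=4 picked index 5: u0 ∈ [-2/55, 17/220)
j=5 picked index 6: u0 ∈ [-1/44, 1/44)
j=6 picked index 7: u0 ∈ [-17/220, 23/220)
j=7 picked index 8: u0 ∈ [1/220, 31/220)
j=8 picked index 8: u0 ∈ [-21/220, 9/220)
j=9 picked index 9: u0 ∈ [-13/220, 1/10)
intersection: [1/220, 1/44)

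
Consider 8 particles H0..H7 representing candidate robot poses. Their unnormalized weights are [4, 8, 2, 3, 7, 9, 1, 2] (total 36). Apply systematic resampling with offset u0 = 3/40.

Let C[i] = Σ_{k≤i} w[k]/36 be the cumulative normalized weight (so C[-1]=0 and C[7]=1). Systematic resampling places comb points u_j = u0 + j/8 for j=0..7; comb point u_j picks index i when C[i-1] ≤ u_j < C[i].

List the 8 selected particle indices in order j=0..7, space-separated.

0 1 1 3 4 5 5 7

C = [1/9, 1/3, 7/18, 17/36, 2/3, 11/12, 17/18, 1]
j=0: u_0=3/40 ∈ [0, 1/9) → index 0
j=1: u_1=1/5 ∈ [1/9, 1/3) → index 1
j=2: u_2=13/40 ∈ [1/9, 1/3) → index 1
j=3: u_3=9/20 ∈ [7/18, 17/36) → index 3
j=4: u_4=23/40 ∈ [17/36, 2/3) → index 4
j=5: u_5=7/10 ∈ [2/3, 11/12) → index 5
j=6: u_6=33/40 ∈ [2/3, 11/12) → index 5
j=7: u_7=19/20 ∈ [17/18, 1) → index 7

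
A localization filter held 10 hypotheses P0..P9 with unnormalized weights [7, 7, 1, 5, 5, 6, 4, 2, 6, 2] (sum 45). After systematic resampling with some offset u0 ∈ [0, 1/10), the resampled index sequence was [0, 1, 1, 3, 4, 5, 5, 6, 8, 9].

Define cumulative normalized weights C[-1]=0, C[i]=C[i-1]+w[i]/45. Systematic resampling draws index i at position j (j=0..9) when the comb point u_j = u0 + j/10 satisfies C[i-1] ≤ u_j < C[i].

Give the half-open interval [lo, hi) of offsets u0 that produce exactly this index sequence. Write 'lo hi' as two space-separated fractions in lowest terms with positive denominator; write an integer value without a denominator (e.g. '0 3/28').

1/18 7/90

C = [7/45, 14/45, 1/3, 4/9, 5/9, 31/45, 7/9, 37/45, 43/45, 1]
j=0 picked index 0: u0 ∈ [0, 7/45)
j=1 picked index 1: u0 ∈ [1/18, 19/90)
j=2 picked index 1: u0 ∈ [-2/45, 1/9)
j=3 picked index 3: u0 ∈ [1/30, 13/90)
j=4 picked index 4: u0 ∈ [2/45, 7/45)
j=5 picked index 5: u0 ∈ [1/18, 17/90)
j=6 picked index 5: u0 ∈ [-2/45, 4/45)
j=7 picked index 6: u0 ∈ [-1/90, 7/90)
j=8 picked index 8: u0 ∈ [1/45, 7/45)
j=9 picked index 9: u0 ∈ [1/18, 1/10)
intersection: [1/18, 7/90)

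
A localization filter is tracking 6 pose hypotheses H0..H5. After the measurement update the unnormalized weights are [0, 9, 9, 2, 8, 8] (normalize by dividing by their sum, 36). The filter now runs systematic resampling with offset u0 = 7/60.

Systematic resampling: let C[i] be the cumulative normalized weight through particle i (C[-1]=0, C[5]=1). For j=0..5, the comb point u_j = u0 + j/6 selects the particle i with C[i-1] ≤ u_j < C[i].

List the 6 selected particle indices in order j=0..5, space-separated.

1 2 2 4 5 5

C = [0, 1/4, 1/2, 5/9, 7/9, 1]
j=0: u_0=7/60 ∈ [0, 1/4) → index 1
j=1: u_1=17/60 ∈ [1/4, 1/2) → index 2
j=2: u_2=9/20 ∈ [1/4, 1/2) → index 2
j=3: u_3=37/60 ∈ [5/9, 7/9) → index 4
j=4: u_4=47/60 ∈ [7/9, 1) → index 5
j=5: u_5=19/20 ∈ [7/9, 1) → index 5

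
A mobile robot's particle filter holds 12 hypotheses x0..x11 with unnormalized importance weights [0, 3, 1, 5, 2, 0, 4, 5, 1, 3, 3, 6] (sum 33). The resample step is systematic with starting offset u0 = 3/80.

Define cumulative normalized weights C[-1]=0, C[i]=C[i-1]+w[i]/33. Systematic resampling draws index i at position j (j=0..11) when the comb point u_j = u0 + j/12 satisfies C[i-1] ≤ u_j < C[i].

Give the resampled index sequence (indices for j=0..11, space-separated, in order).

C = [0, 1/11, 4/33, 3/11, 1/3, 1/3, 5/11, 20/33, 7/11, 8/11, 9/11, 1]
j=0: u_0=3/80 ∈ [0, 1/11) → index 1
j=1: u_1=29/240 ∈ [1/11, 4/33) → index 2
j=2: u_2=49/240 ∈ [4/33, 3/11) → index 3
j=3: u_3=23/80 ∈ [3/11, 1/3) → index 4
j=4: u_4=89/240 ∈ [1/3, 5/11) → index 6
j=5: u_5=109/240 ∈ [1/3, 5/11) → index 6
j=6: u_6=43/80 ∈ [5/11, 20/33) → index 7
j=7: u_7=149/240 ∈ [20/33, 7/11) → index 8
j=8: u_8=169/240 ∈ [7/11, 8/11) → index 9
j=9: u_9=63/80 ∈ [8/11, 9/11) → index 10
j=10: u_10=209/240 ∈ [9/11, 1) → index 11
j=11: u_11=229/240 ∈ [9/11, 1) → index 11

1 2 3 4 6 6 7 8 9 10 11 11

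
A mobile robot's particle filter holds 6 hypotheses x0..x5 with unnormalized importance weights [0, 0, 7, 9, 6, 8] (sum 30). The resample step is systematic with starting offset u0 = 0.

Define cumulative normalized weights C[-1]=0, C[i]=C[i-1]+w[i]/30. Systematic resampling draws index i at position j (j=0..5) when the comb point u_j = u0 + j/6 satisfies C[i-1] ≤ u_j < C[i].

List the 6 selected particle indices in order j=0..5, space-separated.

2 2 3 3 4 5

C = [0, 0, 7/30, 8/15, 11/15, 1]
j=0: u_0=0 ∈ [0, 7/30) → index 2
j=1: u_1=1/6 ∈ [0, 7/30) → index 2
j=2: u_2=1/3 ∈ [7/30, 8/15) → index 3
j=3: u_3=1/2 ∈ [7/30, 8/15) → index 3
j=4: u_4=2/3 ∈ [8/15, 11/15) → index 4
j=5: u_5=5/6 ∈ [11/15, 1) → index 5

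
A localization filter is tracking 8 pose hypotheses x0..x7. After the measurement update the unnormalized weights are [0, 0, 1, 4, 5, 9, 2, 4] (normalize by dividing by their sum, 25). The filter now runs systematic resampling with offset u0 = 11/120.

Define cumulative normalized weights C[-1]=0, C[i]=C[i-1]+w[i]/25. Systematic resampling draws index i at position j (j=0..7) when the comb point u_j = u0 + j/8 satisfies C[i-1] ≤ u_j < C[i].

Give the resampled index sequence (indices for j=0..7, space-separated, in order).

C = [0, 0, 1/25, 1/5, 2/5, 19/25, 21/25, 1]
j=0: u_0=11/120 ∈ [1/25, 1/5) → index 3
j=1: u_1=13/60 ∈ [1/5, 2/5) → index 4
j=2: u_2=41/120 ∈ [1/5, 2/5) → index 4
j=3: u_3=7/15 ∈ [2/5, 19/25) → index 5
j=4: u_4=71/120 ∈ [2/5, 19/25) → index 5
j=5: u_5=43/60 ∈ [2/5, 19/25) → index 5
j=6: u_6=101/120 ∈ [21/25, 1) → index 7
j=7: u_7=29/30 ∈ [21/25, 1) → index 7

3 4 4 5 5 5 7 7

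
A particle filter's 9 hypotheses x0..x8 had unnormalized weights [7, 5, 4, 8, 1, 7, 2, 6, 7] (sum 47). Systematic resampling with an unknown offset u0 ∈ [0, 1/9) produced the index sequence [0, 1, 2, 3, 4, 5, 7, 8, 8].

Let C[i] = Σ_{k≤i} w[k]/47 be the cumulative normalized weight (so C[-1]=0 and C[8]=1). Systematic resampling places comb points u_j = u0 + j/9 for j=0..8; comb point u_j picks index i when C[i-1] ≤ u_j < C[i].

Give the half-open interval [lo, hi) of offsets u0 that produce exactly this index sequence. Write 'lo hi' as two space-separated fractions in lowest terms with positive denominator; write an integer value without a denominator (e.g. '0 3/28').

C = [7/47, 12/47, 16/47, 24/47, 25/47, 32/47, 34/47, 40/47, 1]
j=0 picked index 0: u0 ∈ [0, 7/47)
j=1 picked index 1: u0 ∈ [16/423, 61/423)
j=2 picked index 2: u0 ∈ [14/423, 50/423)
j=3 picked index 3: u0 ∈ [1/141, 25/141)
j=4 picked index 4: u0 ∈ [28/423, 37/423)
j=5 picked index 5: u0 ∈ [-10/423, 53/423)
j=6 picked index 7: u0 ∈ [8/141, 26/141)
j=7 picked index 8: u0 ∈ [31/423, 2/9)
j=8 picked index 8: u0 ∈ [-16/423, 1/9)
intersection: [31/423, 37/423)

31/423 37/423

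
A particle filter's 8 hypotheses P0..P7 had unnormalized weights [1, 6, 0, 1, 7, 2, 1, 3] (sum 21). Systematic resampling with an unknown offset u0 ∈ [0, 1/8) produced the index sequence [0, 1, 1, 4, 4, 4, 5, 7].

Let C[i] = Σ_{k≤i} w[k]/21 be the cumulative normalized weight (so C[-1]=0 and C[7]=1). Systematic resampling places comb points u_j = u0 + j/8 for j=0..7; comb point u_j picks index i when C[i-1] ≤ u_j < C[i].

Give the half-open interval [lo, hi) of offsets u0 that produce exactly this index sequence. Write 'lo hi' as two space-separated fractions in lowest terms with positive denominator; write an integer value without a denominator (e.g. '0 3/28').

C = [1/21, 1/3, 1/3, 8/21, 5/7, 17/21, 6/7, 1]
j=0 picked index 0: u0 ∈ [0, 1/21)
j=1 picked index 1: u0 ∈ [-13/168, 5/24)
j=2 picked index 1: u0 ∈ [-17/84, 1/12)
j=3 picked index 4: u0 ∈ [1/168, 19/56)
j=4 picked index 4: u0 ∈ [-5/42, 3/14)
j=5 picked index 4: u0 ∈ [-41/168, 5/56)
j=6 picked index 5: u0 ∈ [-1/28, 5/84)
j=7 picked index 7: u0 ∈ [-1/56, 1/8)
intersection: [1/168, 1/21)

1/168 1/21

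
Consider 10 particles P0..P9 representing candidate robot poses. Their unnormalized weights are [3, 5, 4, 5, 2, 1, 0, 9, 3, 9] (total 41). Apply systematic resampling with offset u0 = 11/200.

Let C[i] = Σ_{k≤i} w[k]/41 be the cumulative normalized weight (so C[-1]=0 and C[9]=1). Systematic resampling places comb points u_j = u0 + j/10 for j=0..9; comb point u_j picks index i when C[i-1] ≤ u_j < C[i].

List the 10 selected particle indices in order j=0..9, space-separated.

0 1 2 3 4 7 7 8 9 9

C = [3/41, 8/41, 12/41, 17/41, 19/41, 20/41, 20/41, 29/41, 32/41, 1]
j=0: u_0=11/200 ∈ [0, 3/41) → index 0
j=1: u_1=31/200 ∈ [3/41, 8/41) → index 1
j=2: u_2=51/200 ∈ [8/41, 12/41) → index 2
j=3: u_3=71/200 ∈ [12/41, 17/41) → index 3
j=4: u_4=91/200 ∈ [17/41, 19/41) → index 4
j=5: u_5=111/200 ∈ [20/41, 29/41) → index 7
j=6: u_6=131/200 ∈ [20/41, 29/41) → index 7
j=7: u_7=151/200 ∈ [29/41, 32/41) → index 8
j=8: u_8=171/200 ∈ [32/41, 1) → index 9
j=9: u_9=191/200 ∈ [32/41, 1) → index 9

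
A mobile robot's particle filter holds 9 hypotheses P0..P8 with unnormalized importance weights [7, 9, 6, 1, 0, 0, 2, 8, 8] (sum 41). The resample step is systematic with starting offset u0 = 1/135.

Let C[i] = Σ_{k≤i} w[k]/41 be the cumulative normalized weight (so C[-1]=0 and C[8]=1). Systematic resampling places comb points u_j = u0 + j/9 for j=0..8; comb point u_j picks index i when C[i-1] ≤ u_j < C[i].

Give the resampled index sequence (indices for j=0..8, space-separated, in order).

0 0 1 1 2 6 7 7 8

C = [7/41, 16/41, 22/41, 23/41, 23/41, 23/41, 25/41, 33/41, 1]
j=0: u_0=1/135 ∈ [0, 7/41) → index 0
j=1: u_1=16/135 ∈ [0, 7/41) → index 0
j=2: u_2=31/135 ∈ [7/41, 16/41) → index 1
j=3: u_3=46/135 ∈ [7/41, 16/41) → index 1
j=4: u_4=61/135 ∈ [16/41, 22/41) → index 2
j=5: u_5=76/135 ∈ [23/41, 25/41) → index 6
j=6: u_6=91/135 ∈ [25/41, 33/41) → index 7
j=7: u_7=106/135 ∈ [25/41, 33/41) → index 7
j=8: u_8=121/135 ∈ [33/41, 1) → index 8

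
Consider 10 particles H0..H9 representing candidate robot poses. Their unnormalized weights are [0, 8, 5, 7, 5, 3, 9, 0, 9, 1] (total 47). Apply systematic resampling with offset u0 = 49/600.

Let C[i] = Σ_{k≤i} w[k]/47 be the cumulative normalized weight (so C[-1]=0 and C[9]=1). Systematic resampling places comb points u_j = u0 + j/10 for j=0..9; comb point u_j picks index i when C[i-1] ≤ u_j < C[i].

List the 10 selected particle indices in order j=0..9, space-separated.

1 2 3 3 4 5 6 6 8 9

C = [0, 8/47, 13/47, 20/47, 25/47, 28/47, 37/47, 37/47, 46/47, 1]
j=0: u_0=49/600 ∈ [0, 8/47) → index 1
j=1: u_1=109/600 ∈ [8/47, 13/47) → index 2
j=2: u_2=169/600 ∈ [13/47, 20/47) → index 3
j=3: u_3=229/600 ∈ [13/47, 20/47) → index 3
j=4: u_4=289/600 ∈ [20/47, 25/47) → index 4
j=5: u_5=349/600 ∈ [25/47, 28/47) → index 5
j=6: u_6=409/600 ∈ [28/47, 37/47) → index 6
j=7: u_7=469/600 ∈ [28/47, 37/47) → index 6
j=8: u_8=529/600 ∈ [37/47, 46/47) → index 8
j=9: u_9=589/600 ∈ [46/47, 1) → index 9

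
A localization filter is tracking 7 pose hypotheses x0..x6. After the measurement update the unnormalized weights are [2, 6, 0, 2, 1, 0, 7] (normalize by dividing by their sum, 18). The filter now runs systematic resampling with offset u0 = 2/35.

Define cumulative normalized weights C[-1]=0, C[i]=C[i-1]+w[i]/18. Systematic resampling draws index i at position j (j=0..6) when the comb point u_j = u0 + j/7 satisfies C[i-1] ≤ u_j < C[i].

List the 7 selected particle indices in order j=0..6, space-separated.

C = [1/9, 4/9, 4/9, 5/9, 11/18, 11/18, 1]
j=0: u_0=2/35 ∈ [0, 1/9) → index 0
j=1: u_1=1/5 ∈ [1/9, 4/9) → index 1
j=2: u_2=12/35 ∈ [1/9, 4/9) → index 1
j=3: u_3=17/35 ∈ [4/9, 5/9) → index 3
j=4: u_4=22/35 ∈ [11/18, 1) → index 6
j=5: u_5=27/35 ∈ [11/18, 1) → index 6
j=6: u_6=32/35 ∈ [11/18, 1) → index 6

0 1 1 3 6 6 6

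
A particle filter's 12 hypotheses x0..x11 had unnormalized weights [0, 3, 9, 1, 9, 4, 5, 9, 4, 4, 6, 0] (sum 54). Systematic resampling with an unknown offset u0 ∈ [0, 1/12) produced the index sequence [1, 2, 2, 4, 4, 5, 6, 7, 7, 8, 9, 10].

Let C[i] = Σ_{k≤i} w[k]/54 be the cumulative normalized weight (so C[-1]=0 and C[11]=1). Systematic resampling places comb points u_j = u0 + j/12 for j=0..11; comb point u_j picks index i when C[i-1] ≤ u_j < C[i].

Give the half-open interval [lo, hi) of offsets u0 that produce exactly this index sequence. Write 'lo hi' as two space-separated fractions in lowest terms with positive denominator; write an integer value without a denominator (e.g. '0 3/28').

0 1/18

C = [0, 1/18, 2/9, 13/54, 11/27, 13/27, 31/54, 20/27, 22/27, 8/9, 1, 1]
j=0 picked index 1: u0 ∈ [0, 1/18)
j=1 picked index 2: u0 ∈ [-1/36, 5/36)
j=2 picked index 2: u0 ∈ [-1/9, 1/18)
j=3 picked index 4: u0 ∈ [-1/108, 17/108)
j=4 picked index 4: u0 ∈ [-5/54, 2/27)
j=5 picked index 5: u0 ∈ [-1/108, 7/108)
j=6 picked index 6: u0 ∈ [-1/54, 2/27)
j=7 picked index 7: u0 ∈ [-1/108, 17/108)
j=8 picked index 7: u0 ∈ [-5/54, 2/27)
j=9 picked index 8: u0 ∈ [-1/108, 7/108)
j=10 picked index 9: u0 ∈ [-1/54, 1/18)
j=11 picked index 10: u0 ∈ [-1/36, 1/12)
intersection: [0, 1/18)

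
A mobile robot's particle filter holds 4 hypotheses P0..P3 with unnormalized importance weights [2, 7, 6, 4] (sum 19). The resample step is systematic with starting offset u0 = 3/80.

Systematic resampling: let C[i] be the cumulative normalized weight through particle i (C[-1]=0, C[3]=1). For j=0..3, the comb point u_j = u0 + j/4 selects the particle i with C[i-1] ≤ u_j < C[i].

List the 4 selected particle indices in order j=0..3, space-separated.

C = [2/19, 9/19, 15/19, 1]
j=0: u_0=3/80 ∈ [0, 2/19) → index 0
j=1: u_1=23/80 ∈ [2/19, 9/19) → index 1
j=2: u_2=43/80 ∈ [9/19, 15/19) → index 2
j=3: u_3=63/80 ∈ [9/19, 15/19) → index 2

0 1 2 2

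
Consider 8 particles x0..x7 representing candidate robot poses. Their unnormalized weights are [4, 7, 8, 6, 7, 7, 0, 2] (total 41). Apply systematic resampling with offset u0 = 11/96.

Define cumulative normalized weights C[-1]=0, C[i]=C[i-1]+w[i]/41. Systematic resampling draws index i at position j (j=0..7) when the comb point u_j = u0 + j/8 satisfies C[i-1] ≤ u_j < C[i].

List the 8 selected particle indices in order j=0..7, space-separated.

1 1 2 3 4 4 5 7

C = [4/41, 11/41, 19/41, 25/41, 32/41, 39/41, 39/41, 1]
j=0: u_0=11/96 ∈ [4/41, 11/41) → index 1
j=1: u_1=23/96 ∈ [4/41, 11/41) → index 1
j=2: u_2=35/96 ∈ [11/41, 19/41) → index 2
j=3: u_3=47/96 ∈ [19/41, 25/41) → index 3
j=4: u_4=59/96 ∈ [25/41, 32/41) → index 4
j=5: u_5=71/96 ∈ [25/41, 32/41) → index 4
j=6: u_6=83/96 ∈ [32/41, 39/41) → index 5
j=7: u_7=95/96 ∈ [39/41, 1) → index 7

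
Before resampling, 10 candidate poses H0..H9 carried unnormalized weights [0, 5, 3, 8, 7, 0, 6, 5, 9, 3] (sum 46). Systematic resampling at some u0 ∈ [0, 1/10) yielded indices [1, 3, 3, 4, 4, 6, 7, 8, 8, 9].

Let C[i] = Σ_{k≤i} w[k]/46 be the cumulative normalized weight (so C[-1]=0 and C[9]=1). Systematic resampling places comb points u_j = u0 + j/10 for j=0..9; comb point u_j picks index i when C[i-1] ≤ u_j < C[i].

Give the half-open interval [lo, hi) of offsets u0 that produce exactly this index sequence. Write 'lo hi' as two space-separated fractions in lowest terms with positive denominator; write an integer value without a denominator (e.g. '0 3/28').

17/230 1/10

C = [0, 5/46, 4/23, 8/23, 1/2, 1/2, 29/46, 17/23, 43/46, 1]
j=0 picked index 1: u0 ∈ [0, 5/46)
j=1 picked index 3: u0 ∈ [17/230, 57/230)
j=2 picked index 3: u0 ∈ [-3/115, 17/115)
j=3 picked index 4: u0 ∈ [11/230, 1/5)
j=4 picked index 4: u0 ∈ [-6/115, 1/10)
j=5 picked index 6: u0 ∈ [0, 3/23)
j=6 picked index 7: u0 ∈ [7/230, 16/115)
j=7 picked index 8: u0 ∈ [9/230, 27/115)
j=8 picked index 8: u0 ∈ [-7/115, 31/230)
j=9 picked index 9: u0 ∈ [4/115, 1/10)
intersection: [17/230, 1/10)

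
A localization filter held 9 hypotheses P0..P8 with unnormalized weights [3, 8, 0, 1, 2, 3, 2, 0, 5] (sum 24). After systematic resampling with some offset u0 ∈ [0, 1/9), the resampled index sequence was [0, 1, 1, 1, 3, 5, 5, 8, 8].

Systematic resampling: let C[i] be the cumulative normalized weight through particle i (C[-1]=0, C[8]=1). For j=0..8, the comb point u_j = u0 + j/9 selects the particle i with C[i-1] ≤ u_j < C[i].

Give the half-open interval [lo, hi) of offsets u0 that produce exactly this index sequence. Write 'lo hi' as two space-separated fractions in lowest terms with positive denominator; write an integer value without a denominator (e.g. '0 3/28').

C = [1/8, 11/24, 11/24, 1/2, 7/12, 17/24, 19/24, 19/24, 1]
j=0 picked index 0: u0 ∈ [0, 1/8)
j=1 picked index 1: u0 ∈ [1/72, 25/72)
j=2 picked index 1: u0 ∈ [-7/72, 17/72)
j=3 picked index 1: u0 ∈ [-5/24, 1/8)
j=4 picked index 3: u0 ∈ [1/72, 1/18)
j=5 picked index 5: u0 ∈ [1/36, 11/72)
j=6 picked index 5: u0 ∈ [-1/12, 1/24)
j=7 picked index 8: u0 ∈ [1/72, 2/9)
j=8 picked index 8: u0 ∈ [-7/72, 1/9)
intersection: [1/36, 1/24)

1/36 1/24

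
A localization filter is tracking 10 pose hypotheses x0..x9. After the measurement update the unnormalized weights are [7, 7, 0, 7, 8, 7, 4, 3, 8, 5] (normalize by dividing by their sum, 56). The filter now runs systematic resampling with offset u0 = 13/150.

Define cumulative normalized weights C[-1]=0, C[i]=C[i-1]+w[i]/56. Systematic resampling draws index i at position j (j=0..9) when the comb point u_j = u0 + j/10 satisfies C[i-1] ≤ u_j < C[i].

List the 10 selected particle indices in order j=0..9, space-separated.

0 1 3 4 4 5 6 8 8 9

C = [1/8, 1/4, 1/4, 3/8, 29/56, 9/14, 5/7, 43/56, 51/56, 1]
j=0: u_0=13/150 ∈ [0, 1/8) → index 0
j=1: u_1=14/75 ∈ [1/8, 1/4) → index 1
j=2: u_2=43/150 ∈ [1/4, 3/8) → index 3
j=3: u_3=29/75 ∈ [3/8, 29/56) → index 4
j=4: u_4=73/150 ∈ [3/8, 29/56) → index 4
j=5: u_5=44/75 ∈ [29/56, 9/14) → index 5
j=6: u_6=103/150 ∈ [9/14, 5/7) → index 6
j=7: u_7=59/75 ∈ [43/56, 51/56) → index 8
j=8: u_8=133/150 ∈ [43/56, 51/56) → index 8
j=9: u_9=74/75 ∈ [51/56, 1) → index 9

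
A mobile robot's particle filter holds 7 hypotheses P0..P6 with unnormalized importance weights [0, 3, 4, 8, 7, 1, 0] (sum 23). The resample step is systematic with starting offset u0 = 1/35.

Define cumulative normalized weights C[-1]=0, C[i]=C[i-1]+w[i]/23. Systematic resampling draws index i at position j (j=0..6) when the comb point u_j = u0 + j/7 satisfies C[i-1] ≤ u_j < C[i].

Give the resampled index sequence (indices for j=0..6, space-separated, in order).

1 2 3 3 3 4 4

C = [0, 3/23, 7/23, 15/23, 22/23, 1, 1]
j=0: u_0=1/35 ∈ [0, 3/23) → index 1
j=1: u_1=6/35 ∈ [3/23, 7/23) → index 2
j=2: u_2=11/35 ∈ [7/23, 15/23) → index 3
j=3: u_3=16/35 ∈ [7/23, 15/23) → index 3
j=4: u_4=3/5 ∈ [7/23, 15/23) → index 3
j=5: u_5=26/35 ∈ [15/23, 22/23) → index 4
j=6: u_6=31/35 ∈ [15/23, 22/23) → index 4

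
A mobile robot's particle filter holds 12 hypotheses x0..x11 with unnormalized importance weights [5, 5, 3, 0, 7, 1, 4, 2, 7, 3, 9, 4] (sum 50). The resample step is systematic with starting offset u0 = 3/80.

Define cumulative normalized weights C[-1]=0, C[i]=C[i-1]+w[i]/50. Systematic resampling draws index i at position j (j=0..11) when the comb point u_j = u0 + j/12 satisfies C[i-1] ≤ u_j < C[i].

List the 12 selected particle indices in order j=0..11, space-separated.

C = [1/10, 1/5, 13/50, 13/50, 2/5, 21/50, 1/2, 27/50, 17/25, 37/50, 23/25, 1]
j=0: u_0=3/80 ∈ [0, 1/10) → index 0
j=1: u_1=29/240 ∈ [1/10, 1/5) → index 1
j=2: u_2=49/240 ∈ [1/5, 13/50) → index 2
j=3: u_3=23/80 ∈ [13/50, 2/5) → index 4
j=4: u_4=89/240 ∈ [13/50, 2/5) → index 4
j=5: u_5=109/240 ∈ [21/50, 1/2) → index 6
j=6: u_6=43/80 ∈ [1/2, 27/50) → index 7
j=7: u_7=149/240 ∈ [27/50, 17/25) → index 8
j=8: u_8=169/240 ∈ [17/25, 37/50) → index 9
j=9: u_9=63/80 ∈ [37/50, 23/25) → index 10
j=10: u_10=209/240 ∈ [37/50, 23/25) → index 10
j=11: u_11=229/240 ∈ [23/25, 1) → index 11

0 1 2 4 4 6 7 8 9 10 10 11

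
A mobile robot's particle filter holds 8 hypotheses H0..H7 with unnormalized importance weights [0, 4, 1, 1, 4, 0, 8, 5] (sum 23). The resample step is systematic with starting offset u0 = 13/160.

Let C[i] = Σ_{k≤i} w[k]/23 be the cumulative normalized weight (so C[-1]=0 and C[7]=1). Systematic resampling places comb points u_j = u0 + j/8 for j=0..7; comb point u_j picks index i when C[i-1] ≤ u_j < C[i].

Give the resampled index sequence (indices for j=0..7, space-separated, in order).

1 2 4 6 6 6 7 7

C = [0, 4/23, 5/23, 6/23, 10/23, 10/23, 18/23, 1]
j=0: u_0=13/160 ∈ [0, 4/23) → index 1
j=1: u_1=33/160 ∈ [4/23, 5/23) → index 2
j=2: u_2=53/160 ∈ [6/23, 10/23) → index 4
j=3: u_3=73/160 ∈ [10/23, 18/23) → index 6
j=4: u_4=93/160 ∈ [10/23, 18/23) → index 6
j=5: u_5=113/160 ∈ [10/23, 18/23) → index 6
j=6: u_6=133/160 ∈ [18/23, 1) → index 7
j=7: u_7=153/160 ∈ [18/23, 1) → index 7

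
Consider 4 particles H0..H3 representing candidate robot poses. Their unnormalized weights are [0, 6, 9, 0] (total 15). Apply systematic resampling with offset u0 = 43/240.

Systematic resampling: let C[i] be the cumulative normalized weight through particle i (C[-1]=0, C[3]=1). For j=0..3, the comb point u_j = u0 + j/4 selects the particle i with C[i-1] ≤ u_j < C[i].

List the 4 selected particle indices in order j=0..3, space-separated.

C = [0, 2/5, 1, 1]
j=0: u_0=43/240 ∈ [0, 2/5) → index 1
j=1: u_1=103/240 ∈ [2/5, 1) → index 2
j=2: u_2=163/240 ∈ [2/5, 1) → index 2
j=3: u_3=223/240 ∈ [2/5, 1) → index 2

1 2 2 2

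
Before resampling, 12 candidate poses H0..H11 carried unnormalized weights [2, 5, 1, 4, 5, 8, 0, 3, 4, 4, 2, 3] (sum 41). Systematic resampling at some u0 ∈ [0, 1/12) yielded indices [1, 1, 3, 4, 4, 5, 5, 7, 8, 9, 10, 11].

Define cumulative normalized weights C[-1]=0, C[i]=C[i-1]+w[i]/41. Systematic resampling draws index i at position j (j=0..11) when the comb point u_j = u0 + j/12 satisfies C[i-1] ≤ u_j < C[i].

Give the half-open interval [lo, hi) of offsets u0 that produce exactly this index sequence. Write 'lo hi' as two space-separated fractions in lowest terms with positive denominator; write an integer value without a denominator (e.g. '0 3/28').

2/41 10/123

C = [2/41, 7/41, 8/41, 12/41, 17/41, 25/41, 25/41, 28/41, 32/41, 36/41, 38/41, 1]
j=0 picked index 1: u0 ∈ [2/41, 7/41)
j=1 picked index 1: u0 ∈ [-17/492, 43/492)
j=2 picked index 3: u0 ∈ [7/246, 31/246)
j=3 picked index 4: u0 ∈ [7/164, 27/164)
j=4 picked index 4: u0 ∈ [-5/123, 10/123)
j=5 picked index 5: u0 ∈ [-1/492, 95/492)
j=6 picked index 5: u0 ∈ [-7/82, 9/82)
j=7 picked index 7: u0 ∈ [13/492, 49/492)
j=8 picked index 8: u0 ∈ [2/123, 14/123)
j=9 picked index 9: u0 ∈ [5/164, 21/164)
j=10 picked index 10: u0 ∈ [11/246, 23/246)
j=11 picked index 11: u0 ∈ [5/492, 1/12)
intersection: [2/41, 10/123)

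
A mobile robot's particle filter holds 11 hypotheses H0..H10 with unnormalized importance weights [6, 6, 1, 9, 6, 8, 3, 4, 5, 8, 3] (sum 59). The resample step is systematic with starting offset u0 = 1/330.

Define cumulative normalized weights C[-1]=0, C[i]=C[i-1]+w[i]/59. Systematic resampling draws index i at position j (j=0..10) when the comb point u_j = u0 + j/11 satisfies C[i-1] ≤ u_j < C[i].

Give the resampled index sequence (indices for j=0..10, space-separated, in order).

0 0 1 3 3 4 5 6 8 9 9

C = [6/59, 12/59, 13/59, 22/59, 28/59, 36/59, 39/59, 43/59, 48/59, 56/59, 1]
j=0: u_0=1/330 ∈ [0, 6/59) → index 0
j=1: u_1=31/330 ∈ [0, 6/59) → index 0
j=2: u_2=61/330 ∈ [6/59, 12/59) → index 1
j=3: u_3=91/330 ∈ [13/59, 22/59) → index 3
j=4: u_4=11/30 ∈ [13/59, 22/59) → index 3
j=5: u_5=151/330 ∈ [22/59, 28/59) → index 4
j=6: u_6=181/330 ∈ [28/59, 36/59) → index 5
j=7: u_7=211/330 ∈ [36/59, 39/59) → index 6
j=8: u_8=241/330 ∈ [43/59, 48/59) → index 8
j=9: u_9=271/330 ∈ [48/59, 56/59) → index 9
j=10: u_10=301/330 ∈ [48/59, 56/59) → index 9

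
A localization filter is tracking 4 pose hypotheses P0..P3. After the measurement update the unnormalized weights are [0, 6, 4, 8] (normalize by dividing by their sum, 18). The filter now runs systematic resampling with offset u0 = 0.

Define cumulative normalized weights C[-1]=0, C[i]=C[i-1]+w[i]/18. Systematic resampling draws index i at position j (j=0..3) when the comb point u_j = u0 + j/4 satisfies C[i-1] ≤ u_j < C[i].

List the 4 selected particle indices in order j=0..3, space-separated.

1 1 2 3

C = [0, 1/3, 5/9, 1]
j=0: u_0=0 ∈ [0, 1/3) → index 1
j=1: u_1=1/4 ∈ [0, 1/3) → index 1
j=2: u_2=1/2 ∈ [1/3, 5/9) → index 2
j=3: u_3=3/4 ∈ [5/9, 1) → index 3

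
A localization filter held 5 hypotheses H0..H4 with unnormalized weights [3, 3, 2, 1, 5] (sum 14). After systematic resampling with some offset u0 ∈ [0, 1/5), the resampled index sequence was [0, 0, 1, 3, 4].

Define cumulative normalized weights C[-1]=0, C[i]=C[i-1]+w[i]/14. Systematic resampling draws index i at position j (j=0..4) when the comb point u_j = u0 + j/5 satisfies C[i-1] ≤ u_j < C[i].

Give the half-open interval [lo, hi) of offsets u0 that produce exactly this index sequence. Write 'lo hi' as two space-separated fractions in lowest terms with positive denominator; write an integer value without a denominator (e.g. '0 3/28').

C = [3/14, 3/7, 4/7, 9/14, 1]
j=0 picked index 0: u0 ∈ [0, 3/14)
j=1 picked index 0: u0 ∈ [-1/5, 1/70)
j=2 picked index 1: u0 ∈ [-13/70, 1/35)
j=3 picked index 3: u0 ∈ [-1/35, 3/70)
j=4 picked index 4: u0 ∈ [-11/70, 1/5)
intersection: [0, 1/70)

0 1/70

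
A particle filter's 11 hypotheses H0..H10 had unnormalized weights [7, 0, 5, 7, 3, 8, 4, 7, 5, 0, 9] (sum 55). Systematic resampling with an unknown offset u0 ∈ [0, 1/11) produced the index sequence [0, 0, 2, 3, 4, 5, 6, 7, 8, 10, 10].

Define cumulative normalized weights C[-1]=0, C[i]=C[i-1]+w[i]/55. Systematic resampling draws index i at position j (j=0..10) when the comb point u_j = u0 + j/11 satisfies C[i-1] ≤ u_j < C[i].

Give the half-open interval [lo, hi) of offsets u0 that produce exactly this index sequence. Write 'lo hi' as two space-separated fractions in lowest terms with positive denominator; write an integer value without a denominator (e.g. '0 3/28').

1/55 2/55

C = [7/55, 7/55, 12/55, 19/55, 2/5, 6/11, 34/55, 41/55, 46/55, 46/55, 1]
j=0 picked index 0: u0 ∈ [0, 7/55)
j=1 picked index 0: u0 ∈ [-1/11, 2/55)
j=2 picked index 2: u0 ∈ [-3/55, 2/55)
j=3 picked index 3: u0 ∈ [-3/55, 4/55)
j=4 picked index 4: u0 ∈ [-1/55, 2/55)
j=5 picked index 5: u0 ∈ [-3/55, 1/11)
j=6 picked index 6: u0 ∈ [0, 4/55)
j=7 picked index 7: u0 ∈ [-1/55, 6/55)
j=8 picked index 8: u0 ∈ [1/55, 6/55)
j=9 picked index 10: u0 ∈ [1/55, 2/11)
j=10 picked index 10: u0 ∈ [-4/55, 1/11)
intersection: [1/55, 2/55)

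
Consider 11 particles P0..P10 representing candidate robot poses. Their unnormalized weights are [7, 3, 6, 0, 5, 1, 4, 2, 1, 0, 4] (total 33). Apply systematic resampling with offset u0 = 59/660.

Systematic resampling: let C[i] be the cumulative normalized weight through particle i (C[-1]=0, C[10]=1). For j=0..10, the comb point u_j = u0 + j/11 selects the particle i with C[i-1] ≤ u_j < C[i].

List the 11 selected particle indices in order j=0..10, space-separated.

C = [7/33, 10/33, 16/33, 16/33, 7/11, 2/3, 26/33, 28/33, 29/33, 29/33, 1]
j=0: u_0=59/660 ∈ [0, 7/33) → index 0
j=1: u_1=119/660 ∈ [0, 7/33) → index 0
j=2: u_2=179/660 ∈ [7/33, 10/33) → index 1
j=3: u_3=239/660 ∈ [10/33, 16/33) → index 2
j=4: u_4=299/660 ∈ [10/33, 16/33) → index 2
j=5: u_5=359/660 ∈ [16/33, 7/11) → index 4
j=6: u_6=419/660 ∈ [16/33, 7/11) → index 4
j=7: u_7=479/660 ∈ [2/3, 26/33) → index 6
j=8: u_8=49/60 ∈ [26/33, 28/33) → index 7
j=9: u_9=599/660 ∈ [29/33, 1) → index 10
j=10: u_10=659/660 ∈ [29/33, 1) → index 10

0 0 1 2 2 4 4 6 7 10 10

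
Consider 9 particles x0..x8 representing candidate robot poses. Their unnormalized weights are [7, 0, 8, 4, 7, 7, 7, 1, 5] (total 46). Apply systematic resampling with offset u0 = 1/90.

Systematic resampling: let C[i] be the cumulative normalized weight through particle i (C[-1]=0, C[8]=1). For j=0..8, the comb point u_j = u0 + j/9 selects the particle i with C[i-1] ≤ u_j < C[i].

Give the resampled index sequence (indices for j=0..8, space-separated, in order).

0 0 2 3 4 5 5 6 8

C = [7/46, 7/46, 15/46, 19/46, 13/23, 33/46, 20/23, 41/46, 1]
j=0: u_0=1/90 ∈ [0, 7/46) → index 0
j=1: u_1=11/90 ∈ [0, 7/46) → index 0
j=2: u_2=7/30 ∈ [7/46, 15/46) → index 2
j=3: u_3=31/90 ∈ [15/46, 19/46) → index 3
j=4: u_4=41/90 ∈ [19/46, 13/23) → index 4
j=5: u_5=17/30 ∈ [13/23, 33/46) → index 5
j=6: u_6=61/90 ∈ [13/23, 33/46) → index 5
j=7: u_7=71/90 ∈ [33/46, 20/23) → index 6
j=8: u_8=9/10 ∈ [41/46, 1) → index 8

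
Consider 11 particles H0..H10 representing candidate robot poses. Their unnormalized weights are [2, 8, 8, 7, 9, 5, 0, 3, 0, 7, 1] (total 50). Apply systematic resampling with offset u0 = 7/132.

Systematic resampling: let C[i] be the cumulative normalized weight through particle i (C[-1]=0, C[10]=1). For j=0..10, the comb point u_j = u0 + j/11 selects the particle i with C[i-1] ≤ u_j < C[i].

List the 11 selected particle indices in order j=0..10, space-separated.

C = [1/25, 1/5, 9/25, 1/2, 17/25, 39/50, 39/50, 21/25, 21/25, 49/50, 1]
j=0: u_0=7/132 ∈ [1/25, 1/5) → index 1
j=1: u_1=19/132 ∈ [1/25, 1/5) → index 1
j=2: u_2=31/132 ∈ [1/5, 9/25) → index 2
j=3: u_3=43/132 ∈ [1/5, 9/25) → index 2
j=4: u_4=5/12 ∈ [9/25, 1/2) → index 3
j=5: u_5=67/132 ∈ [1/2, 17/25) → index 4
j=6: u_6=79/132 ∈ [1/2, 17/25) → index 4
j=7: u_7=91/132 ∈ [17/25, 39/50) → index 5
j=8: u_8=103/132 ∈ [39/50, 21/25) → index 7
j=9: u_9=115/132 ∈ [21/25, 49/50) → index 9
j=10: u_10=127/132 ∈ [21/25, 49/50) → index 9

1 1 2 2 3 4 4 5 7 9 9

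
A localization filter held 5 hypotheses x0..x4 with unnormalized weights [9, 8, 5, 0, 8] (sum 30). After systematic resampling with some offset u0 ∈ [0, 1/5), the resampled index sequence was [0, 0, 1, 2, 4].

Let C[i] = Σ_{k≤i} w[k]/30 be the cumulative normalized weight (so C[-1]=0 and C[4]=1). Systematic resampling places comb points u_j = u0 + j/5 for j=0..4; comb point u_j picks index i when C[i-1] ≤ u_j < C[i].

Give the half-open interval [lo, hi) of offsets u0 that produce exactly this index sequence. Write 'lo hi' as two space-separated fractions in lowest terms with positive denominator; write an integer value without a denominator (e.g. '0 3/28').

C = [3/10, 17/30, 11/15, 11/15, 1]
j=0 picked index 0: u0 ∈ [0, 3/10)
j=1 picked index 0: u0 ∈ [-1/5, 1/10)
j=2 picked index 1: u0 ∈ [-1/10, 1/6)
j=3 picked index 2: u0 ∈ [-1/30, 2/15)
j=4 picked index 4: u0 ∈ [-1/15, 1/5)
intersection: [0, 1/10)

0 1/10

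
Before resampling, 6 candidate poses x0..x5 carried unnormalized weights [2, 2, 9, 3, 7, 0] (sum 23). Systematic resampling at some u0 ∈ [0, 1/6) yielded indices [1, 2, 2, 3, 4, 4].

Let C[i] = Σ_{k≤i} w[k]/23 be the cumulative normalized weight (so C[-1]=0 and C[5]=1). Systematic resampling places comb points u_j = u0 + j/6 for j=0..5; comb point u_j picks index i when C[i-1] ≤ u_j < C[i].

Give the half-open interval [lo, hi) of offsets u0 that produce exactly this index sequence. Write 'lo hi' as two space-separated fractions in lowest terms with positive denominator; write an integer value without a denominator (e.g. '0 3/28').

2/23 1/6

C = [2/23, 4/23, 13/23, 16/23, 1, 1]
j=0 picked index 1: u0 ∈ [2/23, 4/23)
j=1 picked index 2: u0 ∈ [1/138, 55/138)
j=2 picked index 2: u0 ∈ [-11/69, 16/69)
j=3 picked index 3: u0 ∈ [3/46, 9/46)
j=4 picked index 4: u0 ∈ [2/69, 1/3)
j=5 picked index 4: u0 ∈ [-19/138, 1/6)
intersection: [2/23, 1/6)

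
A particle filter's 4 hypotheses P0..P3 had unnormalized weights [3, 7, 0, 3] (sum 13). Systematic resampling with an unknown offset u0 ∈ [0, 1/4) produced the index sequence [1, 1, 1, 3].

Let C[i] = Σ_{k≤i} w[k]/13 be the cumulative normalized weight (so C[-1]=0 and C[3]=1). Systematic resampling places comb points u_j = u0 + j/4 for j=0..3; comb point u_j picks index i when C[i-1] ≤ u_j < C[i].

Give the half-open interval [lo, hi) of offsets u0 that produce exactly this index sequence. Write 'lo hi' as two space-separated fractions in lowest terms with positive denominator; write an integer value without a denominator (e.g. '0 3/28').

3/13 1/4

C = [3/13, 10/13, 10/13, 1]
j=0 picked index 1: u0 ∈ [3/13, 10/13)
j=1 picked index 1: u0 ∈ [-1/52, 27/52)
j=2 picked index 1: u0 ∈ [-7/26, 7/26)
j=3 picked index 3: u0 ∈ [1/52, 1/4)
intersection: [3/13, 1/4)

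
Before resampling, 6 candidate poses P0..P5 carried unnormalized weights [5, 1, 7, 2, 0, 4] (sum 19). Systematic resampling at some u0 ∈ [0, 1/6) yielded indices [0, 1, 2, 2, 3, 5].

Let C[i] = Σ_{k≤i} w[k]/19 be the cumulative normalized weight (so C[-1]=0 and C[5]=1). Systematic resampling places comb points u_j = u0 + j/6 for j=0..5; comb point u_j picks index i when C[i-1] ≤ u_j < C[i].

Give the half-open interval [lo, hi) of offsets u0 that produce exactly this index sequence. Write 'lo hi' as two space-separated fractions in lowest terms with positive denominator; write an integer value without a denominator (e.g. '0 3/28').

11/114 7/57

C = [5/19, 6/19, 13/19, 15/19, 15/19, 1]
j=0 picked index 0: u0 ∈ [0, 5/19)
j=1 picked index 1: u0 ∈ [11/114, 17/114)
j=2 picked index 2: u0 ∈ [-1/57, 20/57)
j=3 picked index 2: u0 ∈ [-7/38, 7/38)
j=4 picked index 3: u0 ∈ [1/57, 7/57)
j=5 picked index 5: u0 ∈ [-5/114, 1/6)
intersection: [11/114, 7/57)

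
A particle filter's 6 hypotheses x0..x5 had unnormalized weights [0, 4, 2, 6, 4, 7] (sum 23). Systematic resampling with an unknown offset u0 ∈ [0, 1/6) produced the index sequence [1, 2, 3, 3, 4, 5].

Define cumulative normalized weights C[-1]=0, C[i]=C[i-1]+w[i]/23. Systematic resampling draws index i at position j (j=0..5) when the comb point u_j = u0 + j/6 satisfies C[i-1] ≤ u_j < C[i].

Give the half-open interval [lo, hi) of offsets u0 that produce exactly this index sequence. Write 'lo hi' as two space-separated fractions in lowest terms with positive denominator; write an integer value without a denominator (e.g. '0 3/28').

1/138 1/46

C = [0, 4/23, 6/23, 12/23, 16/23, 1]
j=0 picked index 1: u0 ∈ [0, 4/23)
j=1 picked index 2: u0 ∈ [1/138, 13/138)
j=2 picked index 3: u0 ∈ [-5/69, 13/69)
j=3 picked index 3: u0 ∈ [-11/46, 1/46)
j=4 picked index 4: u0 ∈ [-10/69, 2/69)
j=5 picked index 5: u0 ∈ [-19/138, 1/6)
intersection: [1/138, 1/46)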